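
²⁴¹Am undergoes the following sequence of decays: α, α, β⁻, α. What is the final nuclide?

Start: (A, Z) = (241, 95).
After α: (237, 93).
After α: (233, 91).
After β⁻: (233, 92).
After α: (229, 90).
Z = 90 is thorium.

Th-229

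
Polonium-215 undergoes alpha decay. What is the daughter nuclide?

Pb-211

Alpha decay: mass number changes by -4, atomic number by -2.
A: 215 − 4 = 211; Z: 84 − 2 = 82.
Z = 82 is lead, so the daughter is lead-211.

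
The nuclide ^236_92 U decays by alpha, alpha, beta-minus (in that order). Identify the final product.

Start: (A, Z) = (236, 92).
After α: (232, 90).
After α: (228, 88).
After β⁻: (228, 89).
Z = 89 is actinium.

Ac-228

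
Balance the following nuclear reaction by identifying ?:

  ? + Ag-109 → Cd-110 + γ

Conserve mass number: A + 109 = 110 + 0, so A = 1.
Conserve atomic number: Z + 47 = 48 + 0, so Z = 1.
A = 1 and Z = 1 is H-1 — a proton.

proton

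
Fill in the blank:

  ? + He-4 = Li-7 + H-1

alpha particle

Conserve mass number: A + 4 = 7 + 1, so A = 4.
Conserve atomic number: Z + 2 = 3 + 1, so Z = 2.
A = 4 and Z = 2 is He-4 — an alpha particle.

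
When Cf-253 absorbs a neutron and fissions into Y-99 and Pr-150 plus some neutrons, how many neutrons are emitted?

Conserve mass number: 254 = 99 + 150 + k, so k = 254 − 249 = 5.
Check atomic number: 98 = 39 + 59 + 0 = 98. ✓

5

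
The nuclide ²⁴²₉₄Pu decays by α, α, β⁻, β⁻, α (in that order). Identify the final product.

Start: (A, Z) = (242, 94).
After α: (238, 92).
After α: (234, 90).
After β⁻: (234, 91).
After β⁻: (234, 92).
After α: (230, 90).
Z = 90 is thorium.

Th-230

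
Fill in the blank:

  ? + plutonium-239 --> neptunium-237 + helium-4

Conserve mass number: A + 239 = 237 + 4, so A = 2.
Conserve atomic number: Z + 94 = 93 + 2, so Z = 1.
A = 2 and Z = 1 is hydrogen-2 — a deuteron.

deuteron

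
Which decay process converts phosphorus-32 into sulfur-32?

beta-minus decay

ΔA = 32 − 32 = 0; ΔZ = 16 − 15 = +1.
A is unchanged and Z rises by 1 — a neutron has become a proton (β⁻ decay).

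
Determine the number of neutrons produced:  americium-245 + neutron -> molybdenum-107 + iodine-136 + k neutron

3

Conserve mass number: 246 = 107 + 136 + k, so k = 246 − 243 = 3.
Check atomic number: 95 = 42 + 53 + 0 = 95. ✓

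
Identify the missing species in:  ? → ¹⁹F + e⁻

Conserve mass number: A = 19 + 0, so A = 19.
Conserve atomic number: Z = 9 − 1, so Z = 8.
Z = 8 is oxygen, so the species is ¹⁹O.

O-19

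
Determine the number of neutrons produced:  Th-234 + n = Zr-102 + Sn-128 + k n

5

Conserve mass number: 235 = 102 + 128 + k, so k = 235 − 230 = 5.
Check atomic number: 90 = 40 + 50 + 0 = 90. ✓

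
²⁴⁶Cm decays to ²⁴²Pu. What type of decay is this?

alpha decay

ΔA = 242 − 246 = -4; ΔZ = 94 − 96 = -2.
A drops by 4 and Z drops by 2 — the signature of alpha emission.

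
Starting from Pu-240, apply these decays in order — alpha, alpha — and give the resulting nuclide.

Th-232

Start: (A, Z) = (240, 94).
After α: (236, 92).
After α: (232, 90).
Z = 90 is thorium.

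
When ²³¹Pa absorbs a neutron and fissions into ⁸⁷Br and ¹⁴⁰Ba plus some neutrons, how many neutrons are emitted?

Conserve mass number: 232 = 87 + 140 + k, so k = 232 − 227 = 5.
Check atomic number: 91 = 35 + 56 + 0 = 91. ✓

5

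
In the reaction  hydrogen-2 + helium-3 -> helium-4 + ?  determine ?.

Conserve mass number: 2 + 3 = 4 + A, so A = 1.
Conserve atomic number: 1 + 2 = 2 + Z, so Z = 1.
A = 1 and Z = 1 is hydrogen-1 — a proton.

proton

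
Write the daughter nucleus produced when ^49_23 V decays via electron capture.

Electron capture: mass number changes by +0, atomic number by -1.
A: 49 = 49; Z: 23 − 1 = 22.
Z = 22 is titanium, so the daughter is ^49_22 Ti.

Ti-49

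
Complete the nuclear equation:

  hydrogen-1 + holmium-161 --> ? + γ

Conserve mass number: 1 + 161 = A + 0, so A = 162.
Conserve atomic number: 1 + 67 = Z + 0, so Z = 68.
Z = 68 is erbium, so the species is erbium-162.

Er-162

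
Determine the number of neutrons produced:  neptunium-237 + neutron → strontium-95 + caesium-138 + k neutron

Conserve mass number: 238 = 95 + 138 + k, so k = 238 − 233 = 5.
Check atomic number: 93 = 38 + 55 + 0 = 93. ✓

5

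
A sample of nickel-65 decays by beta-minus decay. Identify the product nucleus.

Cu-65

Beta-minus decay: mass number changes by +0, atomic number by +1.
A: 65 = 65; Z: 28 + 1 = 29.
Z = 29 is copper, so the daughter is copper-65.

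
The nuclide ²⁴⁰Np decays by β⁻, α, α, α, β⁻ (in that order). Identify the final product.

Start: (A, Z) = (240, 93).
After β⁻: (240, 94).
After α: (236, 92).
After α: (232, 90).
After α: (228, 88).
After β⁻: (228, 89).
Z = 89 is actinium.

Ac-228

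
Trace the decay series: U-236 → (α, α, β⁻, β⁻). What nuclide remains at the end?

Th-228

Start: (A, Z) = (236, 92).
After α: (232, 90).
After α: (228, 88).
After β⁻: (228, 89).
After β⁻: (228, 90).
Z = 90 is thorium.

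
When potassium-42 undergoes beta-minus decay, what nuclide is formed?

Beta-minus decay: mass number changes by +0, atomic number by +1.
A: 42 = 42; Z: 19 + 1 = 20.
Z = 20 is calcium, so the daughter is calcium-42.

Ca-42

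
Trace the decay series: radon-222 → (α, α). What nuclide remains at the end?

Start: (A, Z) = (222, 86).
After α: (218, 84).
After α: (214, 82).
Z = 82 is lead.

Pb-214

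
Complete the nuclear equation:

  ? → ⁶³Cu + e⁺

Conserve mass number: A = 63 + 0, so A = 63.
Conserve atomic number: Z = 29 + 1, so Z = 30.
Z = 30 is zinc, so the species is ⁶³Zn.

Zn-63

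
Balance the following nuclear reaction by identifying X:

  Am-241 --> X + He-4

Np-237

Conserve mass number: 241 = A + 4, so A = 237.
Conserve atomic number: 95 = Z + 2, so Z = 93.
Z = 93 is neptunium, so the species is Np-237.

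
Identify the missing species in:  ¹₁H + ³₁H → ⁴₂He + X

gamma ray

Conserve mass number: 1 + 3 = 4 + A, so A = 0.
Conserve atomic number: 1 + 1 = 2 + Z, so Z = 0.
A = 0 and Z = 0 is ⁰₀γ — a gamma ray.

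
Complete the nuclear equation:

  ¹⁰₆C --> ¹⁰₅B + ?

Conserve mass number: 10 = 10 + A, so A = 0.
Conserve atomic number: 6 = 5 + Z, so Z = 1.
A = 0 and Z = 1 is ⁰₁e — a positron.

positron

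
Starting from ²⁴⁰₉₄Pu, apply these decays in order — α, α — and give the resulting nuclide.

Th-232

Start: (A, Z) = (240, 94).
After α: (236, 92).
After α: (232, 90).
Z = 90 is thorium.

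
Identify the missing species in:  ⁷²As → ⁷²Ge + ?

Conserve mass number: 72 = 72 + A, so A = 0.
Conserve atomic number: 33 = 32 + Z, so Z = 1.
A = 0 and Z = 1 is e⁺ — a positron.

positron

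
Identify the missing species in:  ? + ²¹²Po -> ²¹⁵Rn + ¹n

Conserve mass number: A + 212 = 215 + 1, so A = 4.
Conserve atomic number: Z + 84 = 86 + 0, so Z = 2.
A = 4 and Z = 2 is ⁴He — an alpha particle.

alpha particle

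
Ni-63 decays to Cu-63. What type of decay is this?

ΔA = 63 − 63 = 0; ΔZ = 29 − 28 = +1.
A is unchanged and Z rises by 1 — a neutron has become a proton (β⁻ decay).

beta-minus decay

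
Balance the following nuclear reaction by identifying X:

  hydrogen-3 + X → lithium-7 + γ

Conserve mass number: 3 + A = 7 + 0, so A = 4.
Conserve atomic number: 1 + Z = 3 + 0, so Z = 2.
A = 4 and Z = 2 is helium-4 — an alpha particle.

alpha particle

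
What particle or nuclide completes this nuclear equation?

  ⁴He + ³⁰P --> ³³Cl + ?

Conserve mass number: 4 + 30 = 33 + A, so A = 1.
Conserve atomic number: 2 + 15 = 17 + Z, so Z = 0.
A = 1 and Z = 0 is ¹n — a neutron.

neutron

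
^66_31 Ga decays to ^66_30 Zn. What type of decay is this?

ΔA = 66 − 66 = 0; ΔZ = 30 − 31 = -1.
A is unchanged and Z drops by 1 — a proton has become a neutron (β⁺ emission or electron capture).

beta-plus decay or electron capture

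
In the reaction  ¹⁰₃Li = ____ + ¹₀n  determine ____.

Li-9

Conserve mass number: 10 = A + 1, so A = 9.
Conserve atomic number: 3 = Z + 0, so Z = 3.
Z = 3 is lithium, so the species is ⁹₃Li.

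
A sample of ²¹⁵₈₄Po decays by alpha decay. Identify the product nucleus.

Alpha decay: mass number changes by -4, atomic number by -2.
A: 215 − 4 = 211; Z: 84 − 2 = 82.
Z = 82 is lead, so the daughter is ²¹¹₈₂Pb.

Pb-211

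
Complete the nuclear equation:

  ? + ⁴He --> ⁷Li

Conserve mass number: A + 4 = 7, so A = 3.
Conserve atomic number: Z + 2 = 3, so Z = 1.
A = 3 and Z = 1 is ³H — a triton.

triton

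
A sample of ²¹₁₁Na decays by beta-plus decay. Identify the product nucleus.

Beta-plus decay: mass number changes by +0, atomic number by -1.
A: 21 = 21; Z: 11 − 1 = 10.
Z = 10 is neon, so the daughter is ²¹₁₀Ne.

Ne-21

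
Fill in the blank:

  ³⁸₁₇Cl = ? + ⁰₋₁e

Ar-38

Conserve mass number: 38 = A + 0, so A = 38.
Conserve atomic number: 17 = Z − 1, so Z = 18.
Z = 18 is argon, so the species is ³⁸₁₈Ar.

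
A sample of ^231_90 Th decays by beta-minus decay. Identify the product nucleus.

Pa-231

Beta-minus decay: mass number changes by +0, atomic number by +1.
A: 231 = 231; Z: 90 + 1 = 91.
Z = 91 is protactinium, so the daughter is ^231_91 Pa.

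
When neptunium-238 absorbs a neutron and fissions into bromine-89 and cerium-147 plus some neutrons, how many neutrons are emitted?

Conserve mass number: 239 = 89 + 147 + k, so k = 239 − 236 = 3.
Check atomic number: 93 = 35 + 58 + 0 = 93. ✓

3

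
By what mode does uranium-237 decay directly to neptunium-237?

beta-minus decay

ΔA = 237 − 237 = 0; ΔZ = 93 − 92 = +1.
A is unchanged and Z rises by 1 — a neutron has become a proton (β⁻ decay).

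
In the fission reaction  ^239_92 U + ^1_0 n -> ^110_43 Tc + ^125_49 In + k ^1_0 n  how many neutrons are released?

Conserve mass number: 240 = 110 + 125 + k, so k = 240 − 235 = 5.
Check atomic number: 92 = 43 + 49 + 0 = 92. ✓

5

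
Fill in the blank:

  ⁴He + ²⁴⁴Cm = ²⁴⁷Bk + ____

Conserve mass number: 4 + 244 = 247 + A, so A = 1.
Conserve atomic number: 2 + 96 = 97 + Z, so Z = 1.
A = 1 and Z = 1 is ¹H — a proton.

proton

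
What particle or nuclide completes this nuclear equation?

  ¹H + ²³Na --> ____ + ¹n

Conserve mass number: 1 + 23 = A + 1, so A = 23.
Conserve atomic number: 1 + 11 = Z + 0, so Z = 12.
Z = 12 is magnesium, so the species is ²³Mg.

Mg-23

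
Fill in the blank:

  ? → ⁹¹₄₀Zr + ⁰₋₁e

Y-91

Conserve mass number: A = 91 + 0, so A = 91.
Conserve atomic number: Z = 40 − 1, so Z = 39.
Z = 39 is yttrium, so the species is ⁹¹₃₉Y.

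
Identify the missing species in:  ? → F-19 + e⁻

O-19

Conserve mass number: A = 19 + 0, so A = 19.
Conserve atomic number: Z = 9 − 1, so Z = 8.
Z = 8 is oxygen, so the species is O-19.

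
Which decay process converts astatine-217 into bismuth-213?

alpha decay

ΔA = 213 − 217 = -4; ΔZ = 83 − 85 = -2.
A drops by 4 and Z drops by 2 — the signature of alpha emission.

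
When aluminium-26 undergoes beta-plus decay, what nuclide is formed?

Mg-26

Beta-plus decay: mass number changes by +0, atomic number by -1.
A: 26 = 26; Z: 13 − 1 = 12.
Z = 12 is magnesium, so the daughter is magnesium-26.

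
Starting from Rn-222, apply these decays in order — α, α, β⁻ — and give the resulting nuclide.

Bi-214

Start: (A, Z) = (222, 86).
After α: (218, 84).
After α: (214, 82).
After β⁻: (214, 83).
Z = 83 is bismuth.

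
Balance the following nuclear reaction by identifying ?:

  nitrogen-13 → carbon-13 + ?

Conserve mass number: 13 = 13 + A, so A = 0.
Conserve atomic number: 7 = 6 + Z, so Z = 1.
A = 0 and Z = 1 is e⁺ — a positron.

positron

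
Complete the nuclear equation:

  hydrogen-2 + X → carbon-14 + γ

Conserve mass number: 2 + A = 14 + 0, so A = 12.
Conserve atomic number: 1 + Z = 6 + 0, so Z = 5.
Z = 5 is boron, so the species is boron-12.

B-12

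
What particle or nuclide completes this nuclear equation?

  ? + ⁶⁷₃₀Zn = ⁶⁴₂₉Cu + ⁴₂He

proton

Conserve mass number: A + 67 = 64 + 4, so A = 1.
Conserve atomic number: Z + 30 = 29 + 2, so Z = 1.
A = 1 and Z = 1 is ¹₁H — a proton.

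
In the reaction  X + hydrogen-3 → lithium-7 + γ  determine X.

alpha particle

Conserve mass number: A + 3 = 7 + 0, so A = 4.
Conserve atomic number: Z + 1 = 3 + 0, so Z = 2.
A = 4 and Z = 2 is helium-4 — an alpha particle.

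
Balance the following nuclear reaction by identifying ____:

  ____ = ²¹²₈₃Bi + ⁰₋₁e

Pb-212

Conserve mass number: A = 212 + 0, so A = 212.
Conserve atomic number: Z = 83 − 1, so Z = 82.
Z = 82 is lead, so the species is ²¹²₈₂Pb.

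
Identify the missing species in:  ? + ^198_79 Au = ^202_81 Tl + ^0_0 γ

alpha particle

Conserve mass number: A + 198 = 202 + 0, so A = 4.
Conserve atomic number: Z + 79 = 81 + 0, so Z = 2.
A = 4 and Z = 2 is ^4_2 He — an alpha particle.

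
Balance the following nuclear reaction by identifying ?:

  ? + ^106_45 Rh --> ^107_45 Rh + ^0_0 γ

Conserve mass number: A + 106 = 107 + 0, so A = 1.
Conserve atomic number: Z + 45 = 45 + 0, so Z = 0.
A = 1 and Z = 0 is ^1_0 n — a neutron.

neutron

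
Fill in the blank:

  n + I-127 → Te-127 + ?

Conserve mass number: 1 + 127 = 127 + A, so A = 1.
Conserve atomic number: 0 + 53 = 52 + Z, so Z = 1.
A = 1 and Z = 1 is H-1 — a proton.

proton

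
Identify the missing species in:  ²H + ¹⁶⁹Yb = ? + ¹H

Conserve mass number: 2 + 169 = A + 1, so A = 170.
Conserve atomic number: 1 + 70 = Z + 1, so Z = 70.
Z = 70 is ytterbium, so the species is ¹⁷⁰Yb.

Yb-170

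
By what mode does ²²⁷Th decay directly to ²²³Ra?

alpha decay

ΔA = 223 − 227 = -4; ΔZ = 88 − 90 = -2.
A drops by 4 and Z drops by 2 — the signature of alpha emission.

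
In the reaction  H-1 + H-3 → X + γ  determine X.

Conserve mass number: 1 + 3 = A + 0, so A = 4.
Conserve atomic number: 1 + 1 = Z + 0, so Z = 2.
A = 4 and Z = 2 is He-4 — an alpha particle.

He-4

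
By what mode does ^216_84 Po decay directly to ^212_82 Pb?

alpha decay

ΔA = 212 − 216 = -4; ΔZ = 82 − 84 = -2.
A drops by 4 and Z drops by 2 — the signature of alpha emission.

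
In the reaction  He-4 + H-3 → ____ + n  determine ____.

Conserve mass number: 4 + 3 = A + 1, so A = 6.
Conserve atomic number: 2 + 1 = Z + 0, so Z = 3.
Z = 3 is lithium, so the species is Li-6.

Li-6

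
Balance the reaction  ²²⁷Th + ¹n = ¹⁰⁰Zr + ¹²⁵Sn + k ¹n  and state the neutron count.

3

Conserve mass number: 228 = 100 + 125 + k, so k = 228 − 225 = 3.
Check atomic number: 90 = 40 + 50 + 0 = 90. ✓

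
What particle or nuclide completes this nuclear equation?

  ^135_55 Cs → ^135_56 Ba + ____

Conserve mass number: 135 = 135 + A, so A = 0.
Conserve atomic number: 55 = 56 + Z, so Z = -1.
A = 0 and Z = -1 is ^0_-1 e — a beta-minus particle.

beta-minus particle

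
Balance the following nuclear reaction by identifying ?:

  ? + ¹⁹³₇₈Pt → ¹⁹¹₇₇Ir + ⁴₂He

deuteron

Conserve mass number: A + 193 = 191 + 4, so A = 2.
Conserve atomic number: Z + 78 = 77 + 2, so Z = 1.
A = 2 and Z = 1 is ²₁H — a deuteron.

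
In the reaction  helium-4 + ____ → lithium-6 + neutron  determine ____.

Conserve mass number: 4 + A = 6 + 1, so A = 3.
Conserve atomic number: 2 + Z = 3 + 0, so Z = 1.
A = 3 and Z = 1 is hydrogen-3 — a triton.

triton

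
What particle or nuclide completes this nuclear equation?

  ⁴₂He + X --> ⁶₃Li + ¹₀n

triton

Conserve mass number: 4 + A = 6 + 1, so A = 3.
Conserve atomic number: 2 + Z = 3 + 0, so Z = 1.
A = 3 and Z = 1 is ³₁H — a triton.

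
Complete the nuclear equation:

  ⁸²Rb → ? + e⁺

Kr-82

Conserve mass number: 82 = A + 0, so A = 82.
Conserve atomic number: 37 = Z + 1, so Z = 36.
Z = 36 is krypton, so the species is ⁸²Kr.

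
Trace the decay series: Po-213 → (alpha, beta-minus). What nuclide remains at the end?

Start: (A, Z) = (213, 84).
After α: (209, 82).
After β⁻: (209, 83).
Z = 83 is bismuth.

Bi-209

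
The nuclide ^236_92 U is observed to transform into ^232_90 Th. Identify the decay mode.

alpha decay

ΔA = 232 − 236 = -4; ΔZ = 90 − 92 = -2.
A drops by 4 and Z drops by 2 — the signature of alpha emission.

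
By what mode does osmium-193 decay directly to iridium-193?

beta-minus decay

ΔA = 193 − 193 = 0; ΔZ = 77 − 76 = +1.
A is unchanged and Z rises by 1 — a neutron has become a proton (β⁻ decay).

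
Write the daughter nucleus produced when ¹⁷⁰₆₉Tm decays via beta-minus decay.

Beta-minus decay: mass number changes by +0, atomic number by +1.
A: 170 = 170; Z: 69 + 1 = 70.
Z = 70 is ytterbium, so the daughter is ¹⁷⁰₇₀Yb.

Yb-170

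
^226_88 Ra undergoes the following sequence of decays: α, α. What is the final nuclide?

Po-218

Start: (A, Z) = (226, 88).
After α: (222, 86).
After α: (218, 84).
Z = 84 is polonium.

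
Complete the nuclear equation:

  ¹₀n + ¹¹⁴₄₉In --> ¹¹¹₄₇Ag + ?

Conserve mass number: 1 + 114 = 111 + A, so A = 4.
Conserve atomic number: 0 + 49 = 47 + Z, so Z = 2.
A = 4 and Z = 2 is ⁴₂He — an alpha particle.

alpha particle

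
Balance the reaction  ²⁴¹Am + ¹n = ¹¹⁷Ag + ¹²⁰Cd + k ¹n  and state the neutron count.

Conserve mass number: 242 = 117 + 120 + k, so k = 242 − 237 = 5.
Check atomic number: 95 = 47 + 48 + 0 = 95. ✓

5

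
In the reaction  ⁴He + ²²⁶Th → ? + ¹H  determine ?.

Pa-229

Conserve mass number: 4 + 226 = A + 1, so A = 229.
Conserve atomic number: 2 + 90 = Z + 1, so Z = 91.
Z = 91 is protactinium, so the species is ²²⁹Pa.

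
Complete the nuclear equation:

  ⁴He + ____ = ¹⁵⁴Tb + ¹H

Conserve mass number: 4 + A = 154 + 1, so A = 151.
Conserve atomic number: 2 + Z = 65 + 1, so Z = 64.
Z = 64 is gadolinium, so the species is ¹⁵¹Gd.

Gd-151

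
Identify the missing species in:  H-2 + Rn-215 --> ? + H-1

Rn-216

Conserve mass number: 2 + 215 = A + 1, so A = 216.
Conserve atomic number: 1 + 86 = Z + 1, so Z = 86.
Z = 86 is radon, so the species is Rn-216.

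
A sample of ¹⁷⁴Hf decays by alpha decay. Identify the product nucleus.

Alpha decay: mass number changes by -4, atomic number by -2.
A: 174 − 4 = 170; Z: 72 − 2 = 70.
Z = 70 is ytterbium, so the daughter is ¹⁷⁰Yb.

Yb-170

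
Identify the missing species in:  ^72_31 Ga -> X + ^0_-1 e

Conserve mass number: 72 = A + 0, so A = 72.
Conserve atomic number: 31 = Z − 1, so Z = 32.
Z = 32 is germanium, so the species is ^72_32 Ge.

Ge-72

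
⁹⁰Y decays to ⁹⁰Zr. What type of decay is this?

ΔA = 90 − 90 = 0; ΔZ = 40 − 39 = +1.
A is unchanged and Z rises by 1 — a neutron has become a proton (β⁻ decay).

beta-minus decay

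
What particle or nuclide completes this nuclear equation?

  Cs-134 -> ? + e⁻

Ba-134

Conserve mass number: 134 = A + 0, so A = 134.
Conserve atomic number: 55 = Z − 1, so Z = 56.
Z = 56 is barium, so the species is Ba-134.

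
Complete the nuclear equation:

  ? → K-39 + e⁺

Ca-39

Conserve mass number: A = 39 + 0, so A = 39.
Conserve atomic number: Z = 19 + 1, so Z = 20.
Z = 20 is calcium, so the species is Ca-39.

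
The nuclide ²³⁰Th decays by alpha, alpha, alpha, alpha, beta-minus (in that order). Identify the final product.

Start: (A, Z) = (230, 90).
After α: (226, 88).
After α: (222, 86).
After α: (218, 84).
After α: (214, 82).
After β⁻: (214, 83).
Z = 83 is bismuth.

Bi-214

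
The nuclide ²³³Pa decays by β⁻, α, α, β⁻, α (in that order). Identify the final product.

Fr-221

Start: (A, Z) = (233, 91).
After β⁻: (233, 92).
After α: (229, 90).
After α: (225, 88).
After β⁻: (225, 89).
After α: (221, 87).
Z = 87 is francium.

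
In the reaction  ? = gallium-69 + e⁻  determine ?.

Conserve mass number: A = 69 + 0, so A = 69.
Conserve atomic number: Z = 31 − 1, so Z = 30.
Z = 30 is zinc, so the species is zinc-69.

Zn-69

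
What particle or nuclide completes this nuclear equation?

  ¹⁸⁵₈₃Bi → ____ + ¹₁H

Conserve mass number: 185 = A + 1, so A = 184.
Conserve atomic number: 83 = Z + 1, so Z = 82.
Z = 82 is lead, so the species is ¹⁸⁴₈₂Pb.

Pb-184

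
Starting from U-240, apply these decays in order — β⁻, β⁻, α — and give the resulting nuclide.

U-236

Start: (A, Z) = (240, 92).
After β⁻: (240, 93).
After β⁻: (240, 94).
After α: (236, 92).
Z = 92 is uranium.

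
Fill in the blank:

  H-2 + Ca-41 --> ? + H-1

Conserve mass number: 2 + 41 = A + 1, so A = 42.
Conserve atomic number: 1 + 20 = Z + 1, so Z = 20.
Z = 20 is calcium, so the species is Ca-42.

Ca-42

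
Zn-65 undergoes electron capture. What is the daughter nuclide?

Cu-65

Electron capture: mass number changes by +0, atomic number by -1.
A: 65 = 65; Z: 30 − 1 = 29.
Z = 29 is copper, so the daughter is Cu-65.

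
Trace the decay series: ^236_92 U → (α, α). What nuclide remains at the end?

Ra-228

Start: (A, Z) = (236, 92).
After α: (232, 90).
After α: (228, 88).
Z = 88 is radium.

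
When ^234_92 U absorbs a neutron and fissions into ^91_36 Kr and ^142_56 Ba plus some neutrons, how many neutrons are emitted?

2

Conserve mass number: 235 = 91 + 142 + k, so k = 235 − 233 = 2.
Check atomic number: 92 = 36 + 56 + 0 = 92. ✓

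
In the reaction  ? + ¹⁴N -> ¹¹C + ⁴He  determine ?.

Conserve mass number: A + 14 = 11 + 4, so A = 1.
Conserve atomic number: Z + 7 = 6 + 2, so Z = 1.
A = 1 and Z = 1 is ¹H — a proton.

proton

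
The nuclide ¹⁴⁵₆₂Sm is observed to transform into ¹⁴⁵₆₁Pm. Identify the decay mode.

ΔA = 145 − 145 = 0; ΔZ = 61 − 62 = -1.
A is unchanged and Z drops by 1 — a proton has become a neutron (β⁺ emission or electron capture).

beta-plus decay or electron capture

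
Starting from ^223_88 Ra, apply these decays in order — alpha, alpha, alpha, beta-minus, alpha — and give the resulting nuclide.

Start: (A, Z) = (223, 88).
After α: (219, 86).
After α: (215, 84).
After α: (211, 82).
After β⁻: (211, 83).
After α: (207, 81).
Z = 81 is thallium.

Tl-207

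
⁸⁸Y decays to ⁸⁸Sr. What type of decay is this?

ΔA = 88 − 88 = 0; ΔZ = 38 − 39 = -1.
A is unchanged and Z drops by 1 — a proton has become a neutron (β⁺ emission or electron capture).

beta-plus decay or electron capture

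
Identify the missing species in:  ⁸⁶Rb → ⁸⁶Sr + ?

Conserve mass number: 86 = 86 + A, so A = 0.
Conserve atomic number: 37 = 38 + Z, so Z = -1.
A = 0 and Z = -1 is e⁻ — a beta-minus particle.

beta-minus particle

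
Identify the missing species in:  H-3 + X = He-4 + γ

proton

Conserve mass number: 3 + A = 4 + 0, so A = 1.
Conserve atomic number: 1 + Z = 2 + 0, so Z = 1.
A = 1 and Z = 1 is H-1 — a proton.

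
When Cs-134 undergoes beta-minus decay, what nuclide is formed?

Ba-134

Beta-minus decay: mass number changes by +0, atomic number by +1.
A: 134 = 134; Z: 55 + 1 = 56.
Z = 56 is barium, so the daughter is Ba-134.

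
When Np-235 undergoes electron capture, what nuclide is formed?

Electron capture: mass number changes by +0, atomic number by -1.
A: 235 = 235; Z: 93 − 1 = 92.
Z = 92 is uranium, so the daughter is U-235.

U-235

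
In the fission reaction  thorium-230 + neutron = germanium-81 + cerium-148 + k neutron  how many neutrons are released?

Conserve mass number: 231 = 81 + 148 + k, so k = 231 − 229 = 2.
Check atomic number: 90 = 32 + 58 + 0 = 90. ✓

2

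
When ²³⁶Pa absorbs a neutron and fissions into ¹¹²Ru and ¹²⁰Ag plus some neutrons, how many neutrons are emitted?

Conserve mass number: 237 = 112 + 120 + k, so k = 237 − 232 = 5.
Check atomic number: 91 = 44 + 47 + 0 = 91. ✓

5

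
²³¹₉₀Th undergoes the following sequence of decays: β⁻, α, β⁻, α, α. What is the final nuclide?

Rn-219

Start: (A, Z) = (231, 90).
After β⁻: (231, 91).
After α: (227, 89).
After β⁻: (227, 90).
After α: (223, 88).
After α: (219, 86).
Z = 86 is radon.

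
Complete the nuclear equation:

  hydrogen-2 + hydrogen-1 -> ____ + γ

He-3

Conserve mass number: 2 + 1 = A + 0, so A = 3.
Conserve atomic number: 1 + 1 = Z + 0, so Z = 2.
Z = 2 is helium, so the species is helium-3.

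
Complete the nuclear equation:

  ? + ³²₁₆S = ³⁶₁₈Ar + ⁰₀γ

alpha particle

Conserve mass number: A + 32 = 36 + 0, so A = 4.
Conserve atomic number: Z + 16 = 18 + 0, so Z = 2.
A = 4 and Z = 2 is ⁴₂He — an alpha particle.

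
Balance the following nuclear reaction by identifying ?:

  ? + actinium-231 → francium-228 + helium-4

Conserve mass number: A + 231 = 228 + 4, so A = 1.
Conserve atomic number: Z + 89 = 87 + 2, so Z = 0.
A = 1 and Z = 0 is neutron — a neutron.

neutron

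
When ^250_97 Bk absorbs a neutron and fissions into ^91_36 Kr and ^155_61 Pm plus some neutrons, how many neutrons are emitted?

Conserve mass number: 251 = 91 + 155 + k, so k = 251 − 246 = 5.
Check atomic number: 97 = 36 + 61 + 0 = 97. ✓

5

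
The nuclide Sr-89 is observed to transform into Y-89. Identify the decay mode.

ΔA = 89 − 89 = 0; ΔZ = 39 − 38 = +1.
A is unchanged and Z rises by 1 — a neutron has become a proton (β⁻ decay).

beta-minus decay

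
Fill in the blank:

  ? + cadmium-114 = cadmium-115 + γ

neutron

Conserve mass number: A + 114 = 115 + 0, so A = 1.
Conserve atomic number: Z + 48 = 48 + 0, so Z = 0.
A = 1 and Z = 0 is neutron — a neutron.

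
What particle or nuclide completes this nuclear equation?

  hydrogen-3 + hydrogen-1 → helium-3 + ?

neutron

Conserve mass number: 3 + 1 = 3 + A, so A = 1.
Conserve atomic number: 1 + 1 = 2 + Z, so Z = 0.
A = 1 and Z = 0 is neutron — a neutron.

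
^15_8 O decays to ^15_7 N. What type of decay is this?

ΔA = 15 − 15 = 0; ΔZ = 7 − 8 = -1.
A is unchanged and Z drops by 1 — a proton has become a neutron (β⁺ emission or electron capture).

beta-plus decay or electron capture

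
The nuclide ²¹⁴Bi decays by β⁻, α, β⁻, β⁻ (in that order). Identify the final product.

Po-210

Start: (A, Z) = (214, 83).
After β⁻: (214, 84).
After α: (210, 82).
After β⁻: (210, 83).
After β⁻: (210, 84).
Z = 84 is polonium.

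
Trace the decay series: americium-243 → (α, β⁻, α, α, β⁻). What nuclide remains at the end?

Pa-231

Start: (A, Z) = (243, 95).
After α: (239, 93).
After β⁻: (239, 94).
After α: (235, 92).
After α: (231, 90).
After β⁻: (231, 91).
Z = 91 is protactinium.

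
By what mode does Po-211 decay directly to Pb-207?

alpha decay

ΔA = 207 − 211 = -4; ΔZ = 82 − 84 = -2.
A drops by 4 and Z drops by 2 — the signature of alpha emission.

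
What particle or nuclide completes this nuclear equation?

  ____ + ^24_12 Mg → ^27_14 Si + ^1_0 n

Conserve mass number: A + 24 = 27 + 1, so A = 4.
Conserve atomic number: Z + 12 = 14 + 0, so Z = 2.
A = 4 and Z = 2 is ^4_2 He — an alpha particle.

alpha particle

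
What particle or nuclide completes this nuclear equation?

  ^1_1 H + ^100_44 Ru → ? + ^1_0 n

Rh-100

Conserve mass number: 1 + 100 = A + 1, so A = 100.
Conserve atomic number: 1 + 44 = Z + 0, so Z = 45.
Z = 45 is rhodium, so the species is ^100_45 Rh.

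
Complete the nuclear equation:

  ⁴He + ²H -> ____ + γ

Li-6

Conserve mass number: 4 + 2 = A + 0, so A = 6.
Conserve atomic number: 2 + 1 = Z + 0, so Z = 3.
Z = 3 is lithium, so the species is ⁶Li.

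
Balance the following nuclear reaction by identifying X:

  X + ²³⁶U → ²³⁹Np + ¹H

alpha particle

Conserve mass number: A + 236 = 239 + 1, so A = 4.
Conserve atomic number: Z + 92 = 93 + 1, so Z = 2.
A = 4 and Z = 2 is ⁴He — an alpha particle.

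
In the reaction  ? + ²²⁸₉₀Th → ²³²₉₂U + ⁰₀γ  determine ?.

alpha particle

Conserve mass number: A + 228 = 232 + 0, so A = 4.
Conserve atomic number: Z + 90 = 92 + 0, so Z = 2.
A = 4 and Z = 2 is ⁴₂He — an alpha particle.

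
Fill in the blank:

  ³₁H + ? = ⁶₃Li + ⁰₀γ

Conserve mass number: 3 + A = 6 + 0, so A = 3.
Conserve atomic number: 1 + Z = 3 + 0, so Z = 2.
Z = 2 is helium, so the species is ³₂He.

He-3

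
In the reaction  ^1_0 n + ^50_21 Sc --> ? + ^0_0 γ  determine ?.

Sc-51

Conserve mass number: 1 + 50 = A + 0, so A = 51.
Conserve atomic number: 0 + 21 = Z + 0, so Z = 21.
Z = 21 is scandium, so the species is ^51_21 Sc.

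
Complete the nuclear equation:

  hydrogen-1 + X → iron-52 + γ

Mn-51

Conserve mass number: 1 + A = 52 + 0, so A = 51.
Conserve atomic number: 1 + Z = 26 + 0, so Z = 25.
Z = 25 is manganese, so the species is manganese-51.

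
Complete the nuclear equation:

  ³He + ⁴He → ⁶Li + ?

proton

Conserve mass number: 3 + 4 = 6 + A, so A = 1.
Conserve atomic number: 2 + 2 = 3 + Z, so Z = 1.
A = 1 and Z = 1 is ¹H — a proton.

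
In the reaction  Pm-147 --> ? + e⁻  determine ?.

Conserve mass number: 147 = A + 0, so A = 147.
Conserve atomic number: 61 = Z − 1, so Z = 62.
Z = 62 is samarium, so the species is Sm-147.

Sm-147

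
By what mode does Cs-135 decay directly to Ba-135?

beta-minus decay

ΔA = 135 − 135 = 0; ΔZ = 56 − 55 = +1.
A is unchanged and Z rises by 1 — a neutron has become a proton (β⁻ decay).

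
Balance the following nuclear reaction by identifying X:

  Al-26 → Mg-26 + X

positron

Conserve mass number: 26 = 26 + A, so A = 0.
Conserve atomic number: 13 = 12 + Z, so Z = 1.
A = 0 and Z = 1 is e⁺ — a positron.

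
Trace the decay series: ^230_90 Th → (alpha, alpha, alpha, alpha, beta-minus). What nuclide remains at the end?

Bi-214

Start: (A, Z) = (230, 90).
After α: (226, 88).
After α: (222, 86).
After α: (218, 84).
After α: (214, 82).
After β⁻: (214, 83).
Z = 83 is bismuth.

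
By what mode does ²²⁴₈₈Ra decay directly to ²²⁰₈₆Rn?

ΔA = 220 − 224 = -4; ΔZ = 86 − 88 = -2.
A drops by 4 and Z drops by 2 — the signature of alpha emission.

alpha decay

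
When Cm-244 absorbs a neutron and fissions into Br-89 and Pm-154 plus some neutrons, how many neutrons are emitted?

Conserve mass number: 245 = 89 + 154 + k, so k = 245 − 243 = 2.
Check atomic number: 96 = 35 + 61 + 0 = 96. ✓

2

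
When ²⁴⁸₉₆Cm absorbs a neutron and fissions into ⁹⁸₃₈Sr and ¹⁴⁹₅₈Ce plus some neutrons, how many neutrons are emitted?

2

Conserve mass number: 249 = 98 + 149 + k, so k = 249 − 247 = 2.
Check atomic number: 96 = 38 + 58 + 0 = 96. ✓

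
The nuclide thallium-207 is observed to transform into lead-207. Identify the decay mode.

ΔA = 207 − 207 = 0; ΔZ = 82 − 81 = +1.
A is unchanged and Z rises by 1 — a neutron has become a proton (β⁻ decay).

beta-minus decay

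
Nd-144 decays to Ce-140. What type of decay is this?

alpha decay

ΔA = 140 − 144 = -4; ΔZ = 58 − 60 = -2.
A drops by 4 and Z drops by 2 — the signature of alpha emission.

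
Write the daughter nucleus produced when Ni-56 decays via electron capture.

Electron capture: mass number changes by +0, atomic number by -1.
A: 56 = 56; Z: 28 − 1 = 27.
Z = 27 is cobalt, so the daughter is Co-56.

Co-56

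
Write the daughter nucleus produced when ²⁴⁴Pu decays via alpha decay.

Alpha decay: mass number changes by -4, atomic number by -2.
A: 244 − 4 = 240; Z: 94 − 2 = 92.
Z = 92 is uranium, so the daughter is ²⁴⁰U.

U-240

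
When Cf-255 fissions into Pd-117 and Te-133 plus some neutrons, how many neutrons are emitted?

5

Conserve mass number: 255 = 117 + 133 + k, so k = 255 − 250 = 5.
Check atomic number: 98 = 46 + 52 + 0 = 98. ✓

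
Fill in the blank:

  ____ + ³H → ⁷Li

alpha particle

Conserve mass number: A + 3 = 7, so A = 4.
Conserve atomic number: Z + 1 = 3, so Z = 2.
A = 4 and Z = 2 is ⁴He — an alpha particle.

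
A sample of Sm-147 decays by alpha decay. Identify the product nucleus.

Alpha decay: mass number changes by -4, atomic number by -2.
A: 147 − 4 = 143; Z: 62 − 2 = 60.
Z = 60 is neodymium, so the daughter is Nd-143.

Nd-143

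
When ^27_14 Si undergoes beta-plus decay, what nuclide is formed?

Beta-plus decay: mass number changes by +0, atomic number by -1.
A: 27 = 27; Z: 14 − 1 = 13.
Z = 13 is aluminium, so the daughter is ^27_13 Al.

Al-27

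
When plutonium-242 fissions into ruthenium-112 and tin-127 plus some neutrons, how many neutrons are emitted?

Conserve mass number: 242 = 112 + 127 + k, so k = 242 − 239 = 3.
Check atomic number: 94 = 44 + 50 + 0 = 94. ✓

3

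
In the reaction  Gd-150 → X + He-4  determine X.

Conserve mass number: 150 = A + 4, so A = 146.
Conserve atomic number: 64 = Z + 2, so Z = 62.
Z = 62 is samarium, so the species is Sm-146.

Sm-146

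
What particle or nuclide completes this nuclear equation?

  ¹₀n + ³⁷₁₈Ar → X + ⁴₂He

Conserve mass number: 1 + 37 = A + 4, so A = 34.
Conserve atomic number: 0 + 18 = Z + 2, so Z = 16.
Z = 16 is sulfur, so the species is ³⁴₁₆S.

S-34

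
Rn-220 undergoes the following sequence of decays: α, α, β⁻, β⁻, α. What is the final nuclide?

Pb-208

Start: (A, Z) = (220, 86).
After α: (216, 84).
After α: (212, 82).
After β⁻: (212, 83).
After β⁻: (212, 84).
After α: (208, 82).
Z = 82 is lead.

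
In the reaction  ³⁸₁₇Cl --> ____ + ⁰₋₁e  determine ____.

Ar-38

Conserve mass number: 38 = A + 0, so A = 38.
Conserve atomic number: 17 = Z − 1, so Z = 18.
Z = 18 is argon, so the species is ³⁸₁₈Ar.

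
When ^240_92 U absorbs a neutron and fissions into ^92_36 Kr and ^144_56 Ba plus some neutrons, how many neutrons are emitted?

Conserve mass number: 241 = 92 + 144 + k, so k = 241 − 236 = 5.
Check atomic number: 92 = 36 + 56 + 0 = 92. ✓

5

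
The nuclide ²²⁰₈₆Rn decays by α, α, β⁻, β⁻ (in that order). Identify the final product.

Po-212

Start: (A, Z) = (220, 86).
After α: (216, 84).
After α: (212, 82).
After β⁻: (212, 83).
After β⁻: (212, 84).
Z = 84 is polonium.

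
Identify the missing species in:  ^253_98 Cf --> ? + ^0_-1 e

Conserve mass number: 253 = A + 0, so A = 253.
Conserve atomic number: 98 = Z − 1, so Z = 99.
Z = 99 is einsteinium, so the species is ^253_99 Es.

Es-253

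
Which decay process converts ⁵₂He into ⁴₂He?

ΔA = 4 − 5 = -1; ΔZ = 2 − 2 = +0.
A drops by 1 with Z unchanged — a neutron was emitted.

neutron emission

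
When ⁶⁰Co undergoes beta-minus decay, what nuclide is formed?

Beta-minus decay: mass number changes by +0, atomic number by +1.
A: 60 = 60; Z: 27 + 1 = 28.
Z = 28 is nickel, so the daughter is ⁶⁰Ni.

Ni-60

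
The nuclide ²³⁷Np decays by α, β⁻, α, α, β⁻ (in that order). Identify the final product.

Start: (A, Z) = (237, 93).
After α: (233, 91).
After β⁻: (233, 92).
After α: (229, 90).
After α: (225, 88).
After β⁻: (225, 89).
Z = 89 is actinium.

Ac-225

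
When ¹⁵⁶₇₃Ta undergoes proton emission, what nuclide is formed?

Hf-155

Proton emission: mass number changes by -1, atomic number by -1.
A: 156 − 1 = 155; Z: 73 − 1 = 72.
Z = 72 is hafnium, so the daughter is ¹⁵⁵₇₂Hf.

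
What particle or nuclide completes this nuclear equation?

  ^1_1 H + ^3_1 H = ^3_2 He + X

Conserve mass number: 1 + 3 = 3 + A, so A = 1.
Conserve atomic number: 1 + 1 = 2 + Z, so Z = 0.
A = 1 and Z = 0 is ^1_0 n — a neutron.

neutron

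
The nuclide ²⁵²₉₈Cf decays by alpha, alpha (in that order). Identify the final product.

Start: (A, Z) = (252, 98).
After α: (248, 96).
After α: (244, 94).
Z = 94 is plutonium.

Pu-244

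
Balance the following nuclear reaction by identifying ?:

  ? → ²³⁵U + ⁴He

Pu-239

Conserve mass number: A = 235 + 4, so A = 239.
Conserve atomic number: Z = 92 + 2, so Z = 94.
Z = 94 is plutonium, so the species is ²³⁹Pu.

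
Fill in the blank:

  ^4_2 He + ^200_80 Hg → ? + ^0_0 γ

Conserve mass number: 4 + 200 = A + 0, so A = 204.
Conserve atomic number: 2 + 80 = Z + 0, so Z = 82.
Z = 82 is lead, so the species is ^204_82 Pb.

Pb-204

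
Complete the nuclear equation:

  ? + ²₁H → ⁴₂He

deuteron

Conserve mass number: A + 2 = 4, so A = 2.
Conserve atomic number: Z + 1 = 2, so Z = 1.
A = 2 and Z = 1 is ²₁H — a deuteron.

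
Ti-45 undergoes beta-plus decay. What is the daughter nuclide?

Beta-plus decay: mass number changes by +0, atomic number by -1.
A: 45 = 45; Z: 22 − 1 = 21.
Z = 21 is scandium, so the daughter is Sc-45.

Sc-45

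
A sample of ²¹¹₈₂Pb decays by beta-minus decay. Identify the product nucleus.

Bi-211

Beta-minus decay: mass number changes by +0, atomic number by +1.
A: 211 = 211; Z: 82 + 1 = 83.
Z = 83 is bismuth, so the daughter is ²¹¹₈₃Bi.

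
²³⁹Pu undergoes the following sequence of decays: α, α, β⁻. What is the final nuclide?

Pa-231

Start: (A, Z) = (239, 94).
After α: (235, 92).
After α: (231, 90).
After β⁻: (231, 91).
Z = 91 is protactinium.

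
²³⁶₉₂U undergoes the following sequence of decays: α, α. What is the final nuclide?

Start: (A, Z) = (236, 92).
After α: (232, 90).
After α: (228, 88).
Z = 88 is radium.

Ra-228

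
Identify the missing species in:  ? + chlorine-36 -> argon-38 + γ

deuteron

Conserve mass number: A + 36 = 38 + 0, so A = 2.
Conserve atomic number: Z + 17 = 18 + 0, so Z = 1.
A = 2 and Z = 1 is hydrogen-2 — a deuteron.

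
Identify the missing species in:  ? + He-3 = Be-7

alpha particle

Conserve mass number: A + 3 = 7, so A = 4.
Conserve atomic number: Z + 2 = 4, so Z = 2.
A = 4 and Z = 2 is He-4 — an alpha particle.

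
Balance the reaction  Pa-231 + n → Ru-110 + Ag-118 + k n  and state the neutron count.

4

Conserve mass number: 232 = 110 + 118 + k, so k = 232 − 228 = 4.
Check atomic number: 91 = 44 + 47 + 0 = 91. ✓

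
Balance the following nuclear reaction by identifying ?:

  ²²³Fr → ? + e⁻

Ra-223

Conserve mass number: 223 = A + 0, so A = 223.
Conserve atomic number: 87 = Z − 1, so Z = 88.
Z = 88 is radium, so the species is ²²³Ra.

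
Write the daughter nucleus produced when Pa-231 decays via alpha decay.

Ac-227

Alpha decay: mass number changes by -4, atomic number by -2.
A: 231 − 4 = 227; Z: 91 − 2 = 89.
Z = 89 is actinium, so the daughter is Ac-227.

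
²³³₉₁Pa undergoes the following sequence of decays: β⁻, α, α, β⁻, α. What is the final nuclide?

Start: (A, Z) = (233, 91).
After β⁻: (233, 92).
After α: (229, 90).
After α: (225, 88).
After β⁻: (225, 89).
After α: (221, 87).
Z = 87 is francium.

Fr-221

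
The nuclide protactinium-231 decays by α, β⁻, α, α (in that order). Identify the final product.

Rn-219

Start: (A, Z) = (231, 91).
After α: (227, 89).
After β⁻: (227, 90).
After α: (223, 88).
After α: (219, 86).
Z = 86 is radon.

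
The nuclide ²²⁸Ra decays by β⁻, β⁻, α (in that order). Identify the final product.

Start: (A, Z) = (228, 88).
After β⁻: (228, 89).
After β⁻: (228, 90).
After α: (224, 88).
Z = 88 is radium.

Ra-224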